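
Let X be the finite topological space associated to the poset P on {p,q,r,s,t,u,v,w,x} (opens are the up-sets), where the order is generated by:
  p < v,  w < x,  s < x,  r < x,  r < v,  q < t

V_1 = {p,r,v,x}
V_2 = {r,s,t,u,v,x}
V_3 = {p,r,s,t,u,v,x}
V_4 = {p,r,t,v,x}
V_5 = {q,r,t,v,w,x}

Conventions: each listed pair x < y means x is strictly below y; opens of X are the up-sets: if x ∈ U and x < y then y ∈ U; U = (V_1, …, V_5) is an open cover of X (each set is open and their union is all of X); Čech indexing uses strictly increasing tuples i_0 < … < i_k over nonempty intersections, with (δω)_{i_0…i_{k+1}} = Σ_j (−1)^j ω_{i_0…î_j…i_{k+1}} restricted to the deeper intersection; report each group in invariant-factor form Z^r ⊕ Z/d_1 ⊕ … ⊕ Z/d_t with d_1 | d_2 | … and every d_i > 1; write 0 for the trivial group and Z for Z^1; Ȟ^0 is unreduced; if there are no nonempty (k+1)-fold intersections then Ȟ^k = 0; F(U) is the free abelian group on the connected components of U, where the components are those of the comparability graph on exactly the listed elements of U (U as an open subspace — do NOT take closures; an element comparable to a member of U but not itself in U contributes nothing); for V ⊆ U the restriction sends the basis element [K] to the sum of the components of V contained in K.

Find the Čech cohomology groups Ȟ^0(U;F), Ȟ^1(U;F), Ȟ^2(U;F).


nerve simplices:
  V12={r,v,x} V13={p,r,v,x} V14={p,r,v,x} V15={r,v,x} V23={r,s,t,u,v,x} V24={r,t,v,x} V25={r,t,v,x} V34={p,r,t,v,x} V35={r,t,v,x} V45={r,t,v,x}
  V123={r,v,x} V124={r,v,x} V125={r,v,x} V134={p,r,v,x} V135={r,v,x} V145={r,v,x} V234={r,t,v,x} V235={r,t,v,x} V245={r,t,v,x} V345={r,t,v,x}
  V1234={r,v,x} V1235={r,v,x} V1245={r,v,x} V1345={r,v,x} V2345={r,t,v,x}
  V12345={r,v,x}
components per intersection:
  V1: {p,r,v,x}
  V2: {r,s,v,x} {t} {u}
  V3: {p,r,s,v,x} {t} {u}
  V4: {p,r,v,x} {t}
  V5: {q,t} {r,v,w,x}
  V12: {r,v,x}
  V13: {p,r,v,x}
  V14: {p,r,v,x}
  V15: {r,v,x}
  V23: {r,s,v,x} {t} {u}
  V24: {r,v,x} {t}
  V25: {r,v,x} {t}
  V34: {p,r,v,x} {t}
  V35: {r,v,x} {t}
  V45: {r,v,x} {t}
  V123: {r,v,x}
  V124: {r,v,x}
  V125: {r,v,x}
  V134: {p,r,v,x}
  V135: {r,v,x}
  V145: {r,v,x}
  V234: {r,v,x} {t}
  V235: {r,v,x} {t}
  V245: {r,v,x} {t}
  V345: {r,v,x} {t}
  V1234: {r,v,x}
  V1235: {r,v,x}
  V1245: {r,v,x}
  V1345: {r,v,x}
  V2345: {r,v,x} {t}
  V12345: {r,v,x}
C dims 11,17,14,6; δ0: rk 8, SNF 1^8; δ1: rk 9, SNF 1^9; δ2: rk 5, SNF 1^5
degree 0: 11−8−0 = 3 → Ȟ^0 ≅ Z^3
degree 1: 17−9−8 = 0 → Ȟ^1 ≅ 0
degree 2: 14−5−9 = 0 → Ȟ^2 ≅ 0

Ȟ^0 = Z^3, Ȟ^1 = 0 and Ȟ^2 = 0


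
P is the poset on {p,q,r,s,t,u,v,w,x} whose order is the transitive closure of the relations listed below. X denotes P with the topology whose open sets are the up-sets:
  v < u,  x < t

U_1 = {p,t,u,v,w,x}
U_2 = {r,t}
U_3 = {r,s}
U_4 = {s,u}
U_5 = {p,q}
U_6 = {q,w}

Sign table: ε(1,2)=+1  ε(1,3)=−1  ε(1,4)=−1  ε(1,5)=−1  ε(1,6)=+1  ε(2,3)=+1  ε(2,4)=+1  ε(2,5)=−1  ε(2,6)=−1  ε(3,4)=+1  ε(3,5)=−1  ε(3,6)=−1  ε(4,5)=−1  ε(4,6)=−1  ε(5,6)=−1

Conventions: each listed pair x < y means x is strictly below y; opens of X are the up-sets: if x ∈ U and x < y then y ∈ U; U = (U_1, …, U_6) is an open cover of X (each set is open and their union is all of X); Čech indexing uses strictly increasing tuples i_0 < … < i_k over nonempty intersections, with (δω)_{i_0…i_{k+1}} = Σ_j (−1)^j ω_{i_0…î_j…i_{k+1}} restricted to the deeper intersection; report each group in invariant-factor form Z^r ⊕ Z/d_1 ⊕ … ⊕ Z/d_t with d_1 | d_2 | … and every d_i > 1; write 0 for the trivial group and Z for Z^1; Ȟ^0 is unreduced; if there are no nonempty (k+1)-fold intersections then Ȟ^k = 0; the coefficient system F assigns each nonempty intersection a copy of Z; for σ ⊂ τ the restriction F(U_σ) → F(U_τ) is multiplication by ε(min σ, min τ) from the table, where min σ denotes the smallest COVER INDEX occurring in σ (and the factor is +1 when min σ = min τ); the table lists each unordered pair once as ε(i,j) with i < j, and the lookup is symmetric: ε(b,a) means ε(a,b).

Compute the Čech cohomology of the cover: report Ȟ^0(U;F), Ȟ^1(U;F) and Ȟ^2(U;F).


nonempty intersections:
  U12={t} U14={u} U15={p} U16={w} U23={r} U34={s} U56={q}
C dims 6,7; δ0: rk 6, SNF 1^5·2
Ȟ^0: (6−6)−0=0 ⇒ 0
Ȟ^1: (7−0)−6=1 plus torsion [2] ⇒ Z ⊕ Z/2
Ȟ^2: (0−0)−0=0 ⇒ 0

Ȟ^0 ≅ 0; Ȟ^1 ≅ Z ⊕ Z/2; Ȟ^2 ≅ 0


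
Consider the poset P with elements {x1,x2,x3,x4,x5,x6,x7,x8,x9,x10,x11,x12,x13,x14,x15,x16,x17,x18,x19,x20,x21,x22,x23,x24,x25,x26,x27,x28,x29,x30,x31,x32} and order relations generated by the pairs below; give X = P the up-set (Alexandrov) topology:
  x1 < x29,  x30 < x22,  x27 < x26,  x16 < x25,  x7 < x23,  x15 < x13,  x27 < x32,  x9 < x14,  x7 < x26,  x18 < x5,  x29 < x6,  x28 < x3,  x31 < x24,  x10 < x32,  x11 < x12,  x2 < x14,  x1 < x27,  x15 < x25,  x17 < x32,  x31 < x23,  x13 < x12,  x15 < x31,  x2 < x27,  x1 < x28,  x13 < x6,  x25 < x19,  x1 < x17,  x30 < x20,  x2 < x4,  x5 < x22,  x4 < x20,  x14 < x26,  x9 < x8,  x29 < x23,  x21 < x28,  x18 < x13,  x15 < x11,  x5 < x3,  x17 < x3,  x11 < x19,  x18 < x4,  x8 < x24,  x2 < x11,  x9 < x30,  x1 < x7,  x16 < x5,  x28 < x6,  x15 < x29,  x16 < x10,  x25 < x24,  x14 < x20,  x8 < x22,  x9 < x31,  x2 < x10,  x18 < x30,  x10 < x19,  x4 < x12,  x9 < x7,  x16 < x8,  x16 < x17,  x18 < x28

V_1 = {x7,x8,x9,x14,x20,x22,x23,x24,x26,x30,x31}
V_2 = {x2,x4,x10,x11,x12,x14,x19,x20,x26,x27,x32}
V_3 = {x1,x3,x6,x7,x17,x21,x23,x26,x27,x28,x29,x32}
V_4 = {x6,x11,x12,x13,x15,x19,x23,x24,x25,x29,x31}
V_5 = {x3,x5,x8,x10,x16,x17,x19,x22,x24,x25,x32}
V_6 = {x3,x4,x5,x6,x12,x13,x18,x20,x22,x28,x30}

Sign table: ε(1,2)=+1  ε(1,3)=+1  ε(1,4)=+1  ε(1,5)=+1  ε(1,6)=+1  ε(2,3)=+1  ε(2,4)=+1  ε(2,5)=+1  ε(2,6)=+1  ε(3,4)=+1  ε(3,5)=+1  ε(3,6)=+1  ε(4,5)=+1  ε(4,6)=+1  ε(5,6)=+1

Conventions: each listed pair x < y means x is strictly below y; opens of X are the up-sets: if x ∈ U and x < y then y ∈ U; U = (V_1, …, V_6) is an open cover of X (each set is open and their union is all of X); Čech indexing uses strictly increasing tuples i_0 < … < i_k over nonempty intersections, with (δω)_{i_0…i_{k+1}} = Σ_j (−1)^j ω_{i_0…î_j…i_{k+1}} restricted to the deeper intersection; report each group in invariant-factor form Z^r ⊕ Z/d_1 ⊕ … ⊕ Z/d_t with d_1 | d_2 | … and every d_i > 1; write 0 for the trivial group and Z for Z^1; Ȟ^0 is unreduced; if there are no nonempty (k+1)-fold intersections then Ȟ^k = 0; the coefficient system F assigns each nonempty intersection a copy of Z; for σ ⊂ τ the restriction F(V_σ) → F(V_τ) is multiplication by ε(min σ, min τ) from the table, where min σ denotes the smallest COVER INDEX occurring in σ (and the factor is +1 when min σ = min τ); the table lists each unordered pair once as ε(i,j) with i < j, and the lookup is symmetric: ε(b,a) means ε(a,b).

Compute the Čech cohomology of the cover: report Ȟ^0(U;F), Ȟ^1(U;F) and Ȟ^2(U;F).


nerve of the cover:
  V12={x14,x20,x26} V13={x7,x23,x26} V14={x23,x24,x31} V15={x8,x22,x24} V16={x20,x22,x30} V23={x26,x27,x32} V24={x11,x12,x19} V25={x10,x19,x32} V26={x4,x12,x20} V34={x6,x23,x29} V35={x3,x17,x32} V36={x3,x6,x28} V45={x19,x24,x25} V46={x6,x12,x13} V56={x3,x5,x22}
  V123={x26} V126={x20} V134={x23} V145={x24} V156={x22} V235={x32} V245={x19} V246={x12} V346={x6} V356={x3}
C dims 6,15,10; δ0: rk 5, SNF 1^5; δ1: rk 10, SNF 1^9·2
Ȟ^0 = (6 − 5) − 0 = 1, so Ȟ^0 ≅ Z
Ȟ^1 = (15 − 10) − 5 = 0, so Ȟ^1 ≅ 0
Ȟ^2 = (10 − 0) − 10 = 0 plus torsion [2], so Ȟ^2 ≅ Z/2

Ȟ^0 = Z, Ȟ^1 = 0, Ȟ^2 = Z/2


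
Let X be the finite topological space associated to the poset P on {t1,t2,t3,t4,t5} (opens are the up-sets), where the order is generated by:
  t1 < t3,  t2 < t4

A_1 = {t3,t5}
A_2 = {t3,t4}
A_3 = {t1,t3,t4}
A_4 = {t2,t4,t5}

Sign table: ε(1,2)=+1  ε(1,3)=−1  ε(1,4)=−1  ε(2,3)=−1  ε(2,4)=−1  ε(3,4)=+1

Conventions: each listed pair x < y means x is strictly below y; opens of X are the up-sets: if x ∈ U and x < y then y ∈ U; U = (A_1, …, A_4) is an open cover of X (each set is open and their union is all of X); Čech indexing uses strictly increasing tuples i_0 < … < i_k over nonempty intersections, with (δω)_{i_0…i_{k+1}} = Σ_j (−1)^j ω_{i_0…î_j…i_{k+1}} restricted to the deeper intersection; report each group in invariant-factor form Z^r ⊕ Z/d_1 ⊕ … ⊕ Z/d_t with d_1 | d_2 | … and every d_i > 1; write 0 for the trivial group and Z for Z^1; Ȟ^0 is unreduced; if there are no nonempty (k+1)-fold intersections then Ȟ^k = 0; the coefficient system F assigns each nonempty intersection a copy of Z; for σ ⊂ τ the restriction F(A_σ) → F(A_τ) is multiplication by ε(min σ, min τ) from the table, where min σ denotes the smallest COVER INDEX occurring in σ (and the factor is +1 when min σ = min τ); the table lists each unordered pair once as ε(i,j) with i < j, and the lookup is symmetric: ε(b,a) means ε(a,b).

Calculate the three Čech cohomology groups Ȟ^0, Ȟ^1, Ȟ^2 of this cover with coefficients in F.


Ȟ^0(U;F) ≅ Z,  Ȟ^1(U;F) ≅ Z,  Ȟ^2(U;F) ≅ 0

nerve simplices:
  A12={t3} A13={t3} A14={t5} A23={t3,t4} A24={t4} A34={t4}
  A123={t3} A234={t4}
C dims 4,6,2; δ0: rk 3, SNF 1^3; δ1: rk 2, SNF 1^2
degree 0: 4−3−0 = 1 → Ȟ^0 ≅ Z
degree 1: 6−2−3 = 1 → Ȟ^1 ≅ Z
degree 2: 2−0−2 = 0 → Ȟ^2 ≅ 0


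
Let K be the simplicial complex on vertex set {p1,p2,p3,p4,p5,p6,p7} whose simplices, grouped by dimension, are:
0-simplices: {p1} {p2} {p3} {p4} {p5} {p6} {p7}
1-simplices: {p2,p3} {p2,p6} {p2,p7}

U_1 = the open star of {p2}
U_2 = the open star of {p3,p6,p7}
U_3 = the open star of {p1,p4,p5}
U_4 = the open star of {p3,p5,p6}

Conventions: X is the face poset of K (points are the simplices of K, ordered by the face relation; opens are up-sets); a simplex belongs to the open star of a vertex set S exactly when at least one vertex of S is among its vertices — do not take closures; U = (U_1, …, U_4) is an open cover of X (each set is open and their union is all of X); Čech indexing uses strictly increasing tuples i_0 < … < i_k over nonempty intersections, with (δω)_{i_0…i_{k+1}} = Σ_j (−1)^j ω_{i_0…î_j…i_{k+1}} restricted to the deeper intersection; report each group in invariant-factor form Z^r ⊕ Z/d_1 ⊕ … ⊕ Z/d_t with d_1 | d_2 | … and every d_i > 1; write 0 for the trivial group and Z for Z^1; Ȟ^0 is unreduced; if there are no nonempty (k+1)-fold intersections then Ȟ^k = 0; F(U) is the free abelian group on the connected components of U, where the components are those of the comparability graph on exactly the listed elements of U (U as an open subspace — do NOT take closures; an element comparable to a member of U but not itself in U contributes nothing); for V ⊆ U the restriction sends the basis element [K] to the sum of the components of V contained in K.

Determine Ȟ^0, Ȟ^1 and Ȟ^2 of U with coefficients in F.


nonempty intersections:
  U1={{p2},{p2,p3},{p2,p6},{p2,p7}} U2={{p3},{p6},{p7},{p2,p3},{p2,p6},{p2,p7}} U3={{p1},{p4},{p5}} U4={{p3},{p5},{p6},{p2,p3},{p2,p6}}
  U12={{p2,p3},{p2,p6},{p2,p7}} U14={{p2,p3},{p2,p6}} U24={{p3},{p6},{p2,p3},{p2,p6}} U34={{p5}}
  U124={{p2,p3},{p2,p6}}
components per intersection:
  U1: {{p2},{p2,p3},{p2,p6},{p2,p7}}
  U2: {{p3},{p2,p3}} {{p6},{p2,p6}} {{p7},{p2,p7}}
  U3: {{p1}} {{p4}} {{p5}}
  U4: {{p3},{p2,p3}} {{p5}} {{p6},{p2,p6}}
  U12: {{p2,p3}} {{p2,p6}} {{p2,p7}}
  U14: {{p2,p3}} {{p2,p6}}
  U24: {{p3},{p2,p3}} {{p6},{p2,p6}}
  U34: {{p5}}
  U124: {{p2,p3}} {{p2,p6}}
C dims 10,8,2; δ0: rk 6, SNF 1^6; δ1: rk 2, SNF 1^2
Ȟ^0: (10−6)−0=4 ⇒ Z^4
Ȟ^1: (8−2)−6=0 ⇒ 0
Ȟ^2: (2−0)−2=0 ⇒ 0

Ȟ^0 = Z^4, Ȟ^1 = 0 and Ȟ^2 = 0


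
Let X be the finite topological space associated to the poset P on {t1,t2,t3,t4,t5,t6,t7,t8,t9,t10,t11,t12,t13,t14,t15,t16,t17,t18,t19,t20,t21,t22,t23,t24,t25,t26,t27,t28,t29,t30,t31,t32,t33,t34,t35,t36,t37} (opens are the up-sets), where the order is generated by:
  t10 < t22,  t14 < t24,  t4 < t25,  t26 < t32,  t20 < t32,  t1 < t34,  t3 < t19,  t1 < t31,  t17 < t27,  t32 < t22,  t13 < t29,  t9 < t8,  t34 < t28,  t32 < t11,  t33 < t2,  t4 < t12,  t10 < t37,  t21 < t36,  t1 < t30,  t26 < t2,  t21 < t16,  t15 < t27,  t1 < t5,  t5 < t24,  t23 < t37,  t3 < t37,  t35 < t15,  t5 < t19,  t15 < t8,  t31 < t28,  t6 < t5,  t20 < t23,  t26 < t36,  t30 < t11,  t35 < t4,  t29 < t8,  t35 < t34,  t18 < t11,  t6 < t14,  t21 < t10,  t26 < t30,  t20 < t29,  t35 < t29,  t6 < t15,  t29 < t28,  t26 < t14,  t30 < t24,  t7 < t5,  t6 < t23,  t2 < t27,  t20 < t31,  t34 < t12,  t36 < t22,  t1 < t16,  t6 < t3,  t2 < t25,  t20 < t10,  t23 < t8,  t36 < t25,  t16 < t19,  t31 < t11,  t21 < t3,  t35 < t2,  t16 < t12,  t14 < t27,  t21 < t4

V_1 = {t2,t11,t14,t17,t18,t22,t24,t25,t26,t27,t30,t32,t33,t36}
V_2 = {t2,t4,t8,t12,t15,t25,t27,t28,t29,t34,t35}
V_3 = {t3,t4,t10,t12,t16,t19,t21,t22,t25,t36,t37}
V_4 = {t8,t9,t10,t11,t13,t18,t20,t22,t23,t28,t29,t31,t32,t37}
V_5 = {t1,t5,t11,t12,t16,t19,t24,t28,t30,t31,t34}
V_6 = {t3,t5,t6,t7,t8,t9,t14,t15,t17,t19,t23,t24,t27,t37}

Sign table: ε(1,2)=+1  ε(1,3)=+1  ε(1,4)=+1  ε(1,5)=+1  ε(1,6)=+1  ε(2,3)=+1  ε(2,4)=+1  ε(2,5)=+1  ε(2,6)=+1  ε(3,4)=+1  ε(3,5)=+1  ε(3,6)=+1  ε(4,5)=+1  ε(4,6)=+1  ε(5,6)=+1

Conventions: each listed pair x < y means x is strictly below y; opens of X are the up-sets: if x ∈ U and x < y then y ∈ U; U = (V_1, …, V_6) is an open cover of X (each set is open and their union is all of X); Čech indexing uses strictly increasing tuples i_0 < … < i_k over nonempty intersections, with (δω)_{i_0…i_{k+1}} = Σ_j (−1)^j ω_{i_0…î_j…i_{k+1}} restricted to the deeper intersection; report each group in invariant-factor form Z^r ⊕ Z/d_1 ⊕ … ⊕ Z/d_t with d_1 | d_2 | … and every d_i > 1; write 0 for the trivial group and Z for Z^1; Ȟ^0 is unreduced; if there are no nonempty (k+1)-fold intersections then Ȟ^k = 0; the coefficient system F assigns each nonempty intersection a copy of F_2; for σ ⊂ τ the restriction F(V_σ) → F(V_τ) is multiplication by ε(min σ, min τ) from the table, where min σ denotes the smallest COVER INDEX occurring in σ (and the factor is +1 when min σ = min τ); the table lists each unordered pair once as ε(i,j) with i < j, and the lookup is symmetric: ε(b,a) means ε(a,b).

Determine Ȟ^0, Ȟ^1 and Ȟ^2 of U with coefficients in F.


Ȟ^0 = Z/2,  Ȟ^1 = Z/2,  Ȟ^2 = Z/2

nerve of the cover:
  V12={t2,t25,t27} V13={t22,t25,t36} V14={t11,t18,t22,t32} V15={t11,t24,t30} V16={t14,t17,t24,t27} V23={t4,t12,t25} V24={t8,t28,t29} V25={t12,t28,t34} V26={t8,t15,t27} V34={t10,t22,t37} V35={t12,t16,t19} V36={t3,t19,t37} V45={t11,t28,t31} V46={t8,t9,t23,t37} V56={t5,t19,t24}
  V123={t25} V126={t27} V134={t22} V145={t11} V156={t24} V235={t12} V245={t28} V246={t8} V346={t37} V356={t19}
C dims 6,15,10; δ0: rk_F2 5; δ1: rk_F2 9
Ȟ^0 = (6 − 5) − 0 = 1, so Ȟ^0 ≅ Z/2
Ȟ^1 = (15 − 9) − 5 = 1, so Ȟ^1 ≅ Z/2
Ȟ^2 = (10 − 0) − 9 = 1, so Ȟ^2 ≅ Z/2


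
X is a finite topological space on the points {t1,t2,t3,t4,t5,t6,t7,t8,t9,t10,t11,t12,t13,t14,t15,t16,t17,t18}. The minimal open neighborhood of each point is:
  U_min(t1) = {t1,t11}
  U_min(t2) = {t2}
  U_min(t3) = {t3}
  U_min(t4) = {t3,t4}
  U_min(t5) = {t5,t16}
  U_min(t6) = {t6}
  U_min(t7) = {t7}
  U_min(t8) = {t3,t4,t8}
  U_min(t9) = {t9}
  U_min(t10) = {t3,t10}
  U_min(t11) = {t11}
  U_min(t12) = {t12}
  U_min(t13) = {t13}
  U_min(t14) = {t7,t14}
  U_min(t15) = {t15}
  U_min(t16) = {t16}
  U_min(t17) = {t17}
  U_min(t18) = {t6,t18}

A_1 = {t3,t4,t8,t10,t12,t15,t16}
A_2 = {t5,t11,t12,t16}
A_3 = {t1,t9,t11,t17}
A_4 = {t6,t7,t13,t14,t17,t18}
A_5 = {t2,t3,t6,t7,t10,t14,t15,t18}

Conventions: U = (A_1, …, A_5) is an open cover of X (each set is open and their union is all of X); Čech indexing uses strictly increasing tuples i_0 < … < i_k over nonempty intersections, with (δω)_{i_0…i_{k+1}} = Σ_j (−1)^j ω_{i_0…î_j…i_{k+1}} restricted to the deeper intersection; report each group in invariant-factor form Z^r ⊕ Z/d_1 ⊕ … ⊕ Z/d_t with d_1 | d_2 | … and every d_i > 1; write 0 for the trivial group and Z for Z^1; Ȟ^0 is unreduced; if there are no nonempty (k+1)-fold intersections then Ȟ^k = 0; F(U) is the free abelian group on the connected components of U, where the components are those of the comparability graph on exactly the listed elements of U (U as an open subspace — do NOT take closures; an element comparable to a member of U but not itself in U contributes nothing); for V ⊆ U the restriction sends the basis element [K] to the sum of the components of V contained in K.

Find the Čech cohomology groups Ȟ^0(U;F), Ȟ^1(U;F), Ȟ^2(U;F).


Ȟ^0(U;F) ≅ Z^11; Ȟ^1(U;F) ≅ 0; Ȟ^2(U;F) ≅ 0

cover nerve:
  A12={t12,t16} A15={t3,t10,t15} A23={t11} A34={t17} A45={t6,t7,t14,t18}
components per intersection:
  A1: {t3,t4,t8,t10} {t12} {t15} {t16}
  A2: {t5,t16} {t11} {t12}
  A3: {t1,t11} {t9} {t17}
  A4: {t6,t18} {t7,t14} {t13} {t17}
  A5: {t2} {t3,t10} {t6,t18} {t7,t14} {t15}
  A12: {t12} {t16}
  A15: {t3,t10} {t15}
  A23: {t11}
  A34: {t17}
  A45: {t6,t18} {t7,t14}
C dims 19,8; δ0: rk 8, SNF 1^8
Ȟ^0: (19−8)−0=11 ⇒ Z^11
Ȟ^1: (8−0)−8=0 ⇒ 0
Ȟ^2: (0−0)−0=0 ⇒ 0


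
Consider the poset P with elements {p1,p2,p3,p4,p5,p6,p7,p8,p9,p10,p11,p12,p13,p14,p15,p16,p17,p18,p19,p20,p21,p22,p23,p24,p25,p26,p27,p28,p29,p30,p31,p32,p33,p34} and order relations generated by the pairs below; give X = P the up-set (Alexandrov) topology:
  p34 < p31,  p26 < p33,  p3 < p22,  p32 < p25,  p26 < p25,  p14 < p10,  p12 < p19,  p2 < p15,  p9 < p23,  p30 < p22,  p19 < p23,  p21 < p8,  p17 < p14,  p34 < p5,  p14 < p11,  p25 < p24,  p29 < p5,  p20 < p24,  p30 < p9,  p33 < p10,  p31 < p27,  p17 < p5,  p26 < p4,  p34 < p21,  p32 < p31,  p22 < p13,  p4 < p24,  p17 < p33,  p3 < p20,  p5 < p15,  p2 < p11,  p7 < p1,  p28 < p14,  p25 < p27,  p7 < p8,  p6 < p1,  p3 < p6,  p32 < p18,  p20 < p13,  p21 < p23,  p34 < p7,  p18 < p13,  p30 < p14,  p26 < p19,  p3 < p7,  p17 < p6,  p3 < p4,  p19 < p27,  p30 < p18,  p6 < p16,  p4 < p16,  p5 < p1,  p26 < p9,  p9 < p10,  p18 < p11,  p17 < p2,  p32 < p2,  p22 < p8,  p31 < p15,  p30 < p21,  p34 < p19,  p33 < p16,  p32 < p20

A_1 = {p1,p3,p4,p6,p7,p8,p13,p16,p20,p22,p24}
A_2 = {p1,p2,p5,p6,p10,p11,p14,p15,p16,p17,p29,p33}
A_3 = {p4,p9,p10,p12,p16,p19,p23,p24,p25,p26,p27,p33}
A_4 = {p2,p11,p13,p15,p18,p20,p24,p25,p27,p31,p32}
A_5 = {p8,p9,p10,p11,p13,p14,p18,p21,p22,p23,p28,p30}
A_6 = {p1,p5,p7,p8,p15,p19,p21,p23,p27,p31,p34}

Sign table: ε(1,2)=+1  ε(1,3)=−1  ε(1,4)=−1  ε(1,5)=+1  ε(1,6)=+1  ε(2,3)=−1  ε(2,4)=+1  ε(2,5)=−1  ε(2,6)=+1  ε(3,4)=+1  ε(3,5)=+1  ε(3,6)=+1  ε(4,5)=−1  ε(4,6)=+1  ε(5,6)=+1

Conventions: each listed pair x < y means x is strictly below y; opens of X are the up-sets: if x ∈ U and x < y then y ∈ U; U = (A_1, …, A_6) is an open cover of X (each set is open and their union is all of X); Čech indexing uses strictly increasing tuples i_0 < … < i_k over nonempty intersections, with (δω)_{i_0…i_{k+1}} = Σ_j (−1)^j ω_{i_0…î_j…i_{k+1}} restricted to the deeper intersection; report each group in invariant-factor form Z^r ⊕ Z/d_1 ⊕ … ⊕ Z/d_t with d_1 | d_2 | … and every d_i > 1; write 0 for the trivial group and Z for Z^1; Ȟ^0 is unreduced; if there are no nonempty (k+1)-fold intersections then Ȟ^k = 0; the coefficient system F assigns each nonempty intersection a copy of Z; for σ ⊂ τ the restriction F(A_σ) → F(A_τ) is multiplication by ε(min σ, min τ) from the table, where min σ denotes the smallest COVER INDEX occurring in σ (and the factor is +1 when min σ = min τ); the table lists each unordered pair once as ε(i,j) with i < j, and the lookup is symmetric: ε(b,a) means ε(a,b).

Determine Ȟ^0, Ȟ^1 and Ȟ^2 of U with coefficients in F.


Ȟ^0 ≅ 0, Ȟ^1 ≅ Z/2 and Ȟ^2 ≅ Z

nerve of the cover:
  A12={p1,p6,p16} A13={p4,p16,p24} A14={p13,p20,p24} A15={p8,p13,p22} A16={p1,p7,p8} A23={p10,p16,p33} A24={p2,p11,p15} A25={p10,p11,p14} A26={p1,p5,p15} A34={p24,p25,p27} A35={p9,p10,p23} A36={p19,p23,p27} A45={p11,p13,p18} A46={p15,p27,p31} A56={p8,p21,p23}
  A123={p16} A126={p1} A134={p24} A145={p13} A156={p8} A235={p10} A245={p11} A246={p15} A346={p27} A356={p23}
C dims 6,15,10; δ0: rk 6, SNF 1^5·2; δ1: rk 9, SNF 1^9
Ȟ^0 = (6 − 6) − 0 = 0, so Ȟ^0 ≅ 0
Ȟ^1 = (15 − 9) − 6 = 0 plus torsion [2], so Ȟ^1 ≅ Z/2
Ȟ^2 = (10 − 0) − 9 = 1, so Ȟ^2 ≅ Z


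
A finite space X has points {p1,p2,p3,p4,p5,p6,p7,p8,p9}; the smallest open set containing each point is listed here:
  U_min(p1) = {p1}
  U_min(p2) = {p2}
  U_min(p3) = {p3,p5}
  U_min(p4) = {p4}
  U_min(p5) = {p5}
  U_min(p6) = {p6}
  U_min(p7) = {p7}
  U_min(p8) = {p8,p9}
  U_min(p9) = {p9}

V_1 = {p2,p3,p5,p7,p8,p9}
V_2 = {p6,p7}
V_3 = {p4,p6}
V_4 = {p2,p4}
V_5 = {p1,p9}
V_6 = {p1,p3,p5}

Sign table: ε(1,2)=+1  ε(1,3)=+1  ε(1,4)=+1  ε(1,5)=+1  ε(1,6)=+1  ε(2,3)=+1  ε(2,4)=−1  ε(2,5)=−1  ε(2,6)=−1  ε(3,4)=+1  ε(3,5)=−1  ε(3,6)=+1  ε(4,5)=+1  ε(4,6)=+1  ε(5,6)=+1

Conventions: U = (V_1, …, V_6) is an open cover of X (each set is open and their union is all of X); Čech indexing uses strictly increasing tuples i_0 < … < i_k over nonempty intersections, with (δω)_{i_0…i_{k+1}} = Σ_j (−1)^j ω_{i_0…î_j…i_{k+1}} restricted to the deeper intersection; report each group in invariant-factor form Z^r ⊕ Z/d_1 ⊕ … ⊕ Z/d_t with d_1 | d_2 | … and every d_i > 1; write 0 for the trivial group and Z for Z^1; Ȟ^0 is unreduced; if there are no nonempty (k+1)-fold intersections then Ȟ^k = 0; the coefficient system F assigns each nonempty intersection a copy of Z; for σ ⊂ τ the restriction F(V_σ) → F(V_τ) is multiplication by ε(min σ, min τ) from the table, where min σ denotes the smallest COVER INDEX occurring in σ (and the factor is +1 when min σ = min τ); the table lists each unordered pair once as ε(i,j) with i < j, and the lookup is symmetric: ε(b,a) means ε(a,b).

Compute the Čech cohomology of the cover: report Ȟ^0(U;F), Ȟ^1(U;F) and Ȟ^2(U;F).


Ȟ^0 ≅ Z; Ȟ^1 ≅ Z^2; Ȟ^2 ≅ 0

nerve simplices:
  V12={p7} V14={p2} V15={p9} V16={p3,p5} V23={p6} V34={p4} V56={p1}
C dims 6,7; δ0: rk 5, SNF 1^5
degree 0: 6−5−0 = 1 → Ȟ^0 ≅ Z
degree 1: 7−0−5 = 2 → Ȟ^1 ≅ Z^2
degree 2: 0−0−0 = 0 → Ȟ^2 ≅ 0


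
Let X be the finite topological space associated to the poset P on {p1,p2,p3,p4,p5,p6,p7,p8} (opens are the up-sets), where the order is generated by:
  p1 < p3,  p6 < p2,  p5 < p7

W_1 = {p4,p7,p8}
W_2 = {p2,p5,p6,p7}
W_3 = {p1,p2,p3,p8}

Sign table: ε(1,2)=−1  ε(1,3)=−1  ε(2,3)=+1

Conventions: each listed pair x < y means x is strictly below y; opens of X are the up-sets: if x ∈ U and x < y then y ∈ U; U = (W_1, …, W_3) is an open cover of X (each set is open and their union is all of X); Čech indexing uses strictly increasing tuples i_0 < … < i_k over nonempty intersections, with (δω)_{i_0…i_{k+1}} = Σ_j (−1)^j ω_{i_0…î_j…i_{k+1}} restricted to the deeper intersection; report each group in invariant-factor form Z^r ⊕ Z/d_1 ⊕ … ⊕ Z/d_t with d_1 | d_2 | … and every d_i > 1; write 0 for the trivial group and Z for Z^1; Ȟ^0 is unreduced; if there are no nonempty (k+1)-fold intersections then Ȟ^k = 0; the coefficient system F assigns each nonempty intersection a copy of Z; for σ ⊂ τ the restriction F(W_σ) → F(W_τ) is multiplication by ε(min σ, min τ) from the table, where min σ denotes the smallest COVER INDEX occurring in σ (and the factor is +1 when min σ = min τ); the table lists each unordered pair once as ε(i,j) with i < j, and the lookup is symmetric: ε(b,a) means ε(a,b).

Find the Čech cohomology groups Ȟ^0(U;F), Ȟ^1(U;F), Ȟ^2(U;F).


nonempty intersections:
  W12={p7} W13={p8} W23={p2}
C dims 3,3; δ0: rk 2, SNF 1^2
Ȟ^0: (3−2)−0=1 ⇒ Z
Ȟ^1: (3−0)−2=1 ⇒ Z
Ȟ^2: (0−0)−0=0 ⇒ 0

Ȟ^0(U;F) ≅ Z,  Ȟ^1(U;F) ≅ Z,  Ȟ^2(U;F) ≅ 0


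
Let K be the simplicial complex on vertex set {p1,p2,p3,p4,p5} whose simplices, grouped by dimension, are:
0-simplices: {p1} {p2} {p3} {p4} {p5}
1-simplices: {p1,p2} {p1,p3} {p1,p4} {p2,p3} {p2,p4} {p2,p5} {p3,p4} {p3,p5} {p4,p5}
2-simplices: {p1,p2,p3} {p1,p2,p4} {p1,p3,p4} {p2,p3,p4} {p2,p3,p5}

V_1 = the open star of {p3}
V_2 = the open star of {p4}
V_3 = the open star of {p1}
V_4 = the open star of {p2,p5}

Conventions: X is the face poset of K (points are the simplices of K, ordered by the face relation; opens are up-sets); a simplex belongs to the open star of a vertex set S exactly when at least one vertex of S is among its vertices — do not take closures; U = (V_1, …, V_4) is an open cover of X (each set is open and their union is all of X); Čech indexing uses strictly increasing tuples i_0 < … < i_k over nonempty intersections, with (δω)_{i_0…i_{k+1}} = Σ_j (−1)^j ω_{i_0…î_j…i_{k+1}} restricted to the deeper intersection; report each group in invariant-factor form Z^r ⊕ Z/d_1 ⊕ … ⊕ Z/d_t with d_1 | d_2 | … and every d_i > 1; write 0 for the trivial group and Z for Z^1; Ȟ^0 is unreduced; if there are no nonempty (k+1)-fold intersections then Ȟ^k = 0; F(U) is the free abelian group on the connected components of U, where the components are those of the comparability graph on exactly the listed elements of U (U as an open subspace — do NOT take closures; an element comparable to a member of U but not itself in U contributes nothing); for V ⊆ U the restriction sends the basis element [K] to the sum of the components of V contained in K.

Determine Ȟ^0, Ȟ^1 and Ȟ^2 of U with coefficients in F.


Ȟ^0 ≅ Z,  Ȟ^1 ≅ Z,  Ȟ^2 ≅ Z

nonempty overlaps:
  V1={{p3},{p1,p3},{p2,p3},{p3,p4},{p3,p5},{p1,p2,p3},{p1,p3,p4},{p2,p3,p4},{p2,p3,p5}} V2={{p4},{p1,p4},{p2,p4},{p3,p4},{p4,p5},{p1,p2,p4},{p1,p3,p4},{p2,p3,p4}} V3={{p1},{p1,p2},{p1,p3},{p1,p4},{p1,p2,p3},{p1,p2,p4},{p1,p3,p4}} V4={{p2},{p5},{p1,p2},{p2,p3},{p2,p4},{p2,p5},{p3,p5},{p4,p5},{p1,p2,p3},{p1,p2,p4},{p2,p3,p4},{p2,p3,p5}}
  V12={{p3,p4},{p1,p3,p4},{p2,p3,p4}} V13={{p1,p3},{p1,p2,p3},{p1,p3,p4}} V14={{p2,p3},{p3,p5},{p1,p2,p3},{p2,p3,p4},{p2,p3,p5}} V23={{p1,p4},{p1,p2,p4},{p1,p3,p4}} V24={{p2,p4},{p4,p5},{p1,p2,p4},{p2,p3,p4}} V34={{p1,p2},{p1,p2,p3},{p1,p2,p4}}
  V123={{p1,p3,p4}} V124={{p2,p3,p4}} V134={{p1,p2,p3}} V234={{p1,p2,p4}}
components per intersection:
  V1: {{p3},{p1,p3},{p2,p3},{p3,p4},{p3,p5},{p1,p2,p3},{p1,p3,p4},{p2,p3,p4},{p2,p3,p5}}
  V2: {{p4},{p1,p4},{p2,p4},{p3,p4},{p4,p5},{p1,p2,p4},{p1,p3,p4},{p2,p3,p4}}
  V3: {{p1},{p1,p2},{p1,p3},{p1,p4},{p1,p2,p3},{p1,p2,p4},{p1,p3,p4}}
  V4: {{p2},{p5},{p1,p2},{p2,p3},{p2,p4},{p2,p5},{p3,p5},{p4,p5},{p1,p2,p3},{p1,p2,p4},{p2,p3,p4},{p2,p3,p5}}
  V12: {{p3,p4},{p1,p3,p4},{p2,p3,p4}}
  V13: {{p1,p3},{p1,p2,p3},{p1,p3,p4}}
  V14: {{p2,p3},{p3,p5},{p1,p2,p3},{p2,p3,p4},{p2,p3,p5}}
  V23: {{p1,p4},{p1,p2,p4},{p1,p3,p4}}
  V24: {{p2,p4},{p1,p2,p4},{p2,p3,p4}} {{p4,p5}}
  V34: {{p1,p2},{p1,p2,p3},{p1,p2,p4}}
  V123: {{p1,p3,p4}}
  V124: {{p2,p3,p4}}
  V134: {{p1,p2,p3}}
  V234: {{p1,p2,p4}}
C dims 4,7,4; δ0: rk 3, SNF 1^3; δ1: rk 3, SNF 1^3
degree 0: 4−3−0 = 1 → Ȟ^0 ≅ Z
degree 1: 7−3−3 = 1 → Ȟ^1 ≅ Z
degree 2: 4−0−3 = 1 → Ȟ^2 ≅ Z


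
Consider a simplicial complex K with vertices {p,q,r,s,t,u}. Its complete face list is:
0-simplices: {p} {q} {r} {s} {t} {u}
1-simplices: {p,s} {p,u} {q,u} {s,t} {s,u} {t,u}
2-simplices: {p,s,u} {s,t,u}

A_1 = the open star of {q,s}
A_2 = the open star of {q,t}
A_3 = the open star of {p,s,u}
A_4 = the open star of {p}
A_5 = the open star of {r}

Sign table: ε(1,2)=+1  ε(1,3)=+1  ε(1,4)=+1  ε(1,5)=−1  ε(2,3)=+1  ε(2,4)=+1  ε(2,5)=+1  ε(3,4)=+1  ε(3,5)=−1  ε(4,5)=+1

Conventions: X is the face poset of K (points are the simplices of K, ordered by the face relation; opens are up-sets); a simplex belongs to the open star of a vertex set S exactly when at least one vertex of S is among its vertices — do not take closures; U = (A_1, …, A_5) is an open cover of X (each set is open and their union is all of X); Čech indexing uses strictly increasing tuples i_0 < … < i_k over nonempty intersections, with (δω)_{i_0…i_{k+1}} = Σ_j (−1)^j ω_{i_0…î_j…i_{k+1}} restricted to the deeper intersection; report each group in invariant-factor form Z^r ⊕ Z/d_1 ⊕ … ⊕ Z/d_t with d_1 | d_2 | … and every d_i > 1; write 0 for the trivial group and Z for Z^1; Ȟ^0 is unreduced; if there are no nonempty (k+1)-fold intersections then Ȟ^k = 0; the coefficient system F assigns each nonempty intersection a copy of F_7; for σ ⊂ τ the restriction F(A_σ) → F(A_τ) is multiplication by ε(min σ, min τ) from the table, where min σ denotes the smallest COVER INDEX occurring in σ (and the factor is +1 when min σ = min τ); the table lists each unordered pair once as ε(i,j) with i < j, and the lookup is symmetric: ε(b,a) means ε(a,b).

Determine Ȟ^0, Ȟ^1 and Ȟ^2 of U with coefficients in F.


Ȟ^0(U;F) ≅ Z/7 ⊕ Z/7; Ȟ^1(U;F) ≅ 0; Ȟ^2(U;F) ≅ 0

intersection data:
  A1={{q},{s},{p,s},{q,u},{s,t},{s,u},{p,s,u},{s,t,u}} A2={{q},{t},{q,u},{s,t},{t,u},{s,t,u}} A3={{p},{s},{u},{p,s},{p,u},{q,u},{s,t},{s,u},{t,u},{p,s,u},{s,t,u}} A4={{p},{p,s},{p,u},{p,s,u}} A5={{r}}
  A12={{q},{q,u},{s,t},{s,t,u}} A13={{s},{p,s},{q,u},{s,t},{s,u},{p,s,u},{s,t,u}} A14={{p,s},{p,s,u}} A23={{q,u},{s,t},{t,u},{s,t,u}} A34={{p},{p,s},{p,u},{p,s,u}}
  A123={{q,u},{s,t},{s,t,u}} A134={{p,s},{p,s,u}}
C dims 5,5,2; δ0: rk_F7 3; δ1: rk_F7 2
Ȟ^0 = (5 − 3) − 0 = 2, so Ȟ^0 ≅ Z/7 ⊕ Z/7
Ȟ^1 = (5 − 2) − 3 = 0, so Ȟ^1 ≅ 0
Ȟ^2 = (2 − 0) − 2 = 0, so Ȟ^2 ≅ 0


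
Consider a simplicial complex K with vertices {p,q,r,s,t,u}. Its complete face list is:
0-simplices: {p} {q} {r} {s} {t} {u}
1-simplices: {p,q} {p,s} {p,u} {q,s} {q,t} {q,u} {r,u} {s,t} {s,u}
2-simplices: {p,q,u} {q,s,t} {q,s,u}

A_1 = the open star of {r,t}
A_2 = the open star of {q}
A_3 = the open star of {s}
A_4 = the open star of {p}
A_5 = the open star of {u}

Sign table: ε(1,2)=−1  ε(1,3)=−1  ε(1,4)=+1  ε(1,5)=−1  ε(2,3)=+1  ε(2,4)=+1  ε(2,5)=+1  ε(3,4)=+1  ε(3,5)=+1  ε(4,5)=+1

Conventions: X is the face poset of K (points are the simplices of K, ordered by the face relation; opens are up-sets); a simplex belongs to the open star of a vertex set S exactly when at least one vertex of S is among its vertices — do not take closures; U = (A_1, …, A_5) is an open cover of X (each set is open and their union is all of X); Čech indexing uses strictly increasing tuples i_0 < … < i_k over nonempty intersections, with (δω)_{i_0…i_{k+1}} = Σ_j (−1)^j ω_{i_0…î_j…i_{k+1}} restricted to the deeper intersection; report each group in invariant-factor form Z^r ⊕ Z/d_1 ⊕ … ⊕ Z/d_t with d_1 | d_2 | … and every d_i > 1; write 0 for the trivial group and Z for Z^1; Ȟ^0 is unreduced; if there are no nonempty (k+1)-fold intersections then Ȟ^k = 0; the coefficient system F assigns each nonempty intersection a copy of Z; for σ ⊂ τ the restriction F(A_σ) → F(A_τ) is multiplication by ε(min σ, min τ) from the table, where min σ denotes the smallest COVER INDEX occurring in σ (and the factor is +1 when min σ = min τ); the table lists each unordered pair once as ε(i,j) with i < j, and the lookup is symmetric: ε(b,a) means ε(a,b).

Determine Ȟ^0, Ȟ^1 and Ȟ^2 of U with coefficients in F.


Ȟ^0(U;F) ≅ Z, Ȟ^1(U;F) ≅ Z^2, Ȟ^2(U;F) ≅ 0

nerve simplices:
  A1={{r},{t},{q,t},{r,u},{s,t},{q,s,t}} A2={{q},{p,q},{q,s},{q,t},{q,u},{p,q,u},{q,s,t},{q,s,u}} A3={{s},{p,s},{q,s},{s,t},{s,u},{q,s,t},{q,s,u}} A4={{p},{p,q},{p,s},{p,u},{p,q,u}} A5={{u},{p,u},{q,u},{r,u},{s,u},{p,q,u},{q,s,u}}
  A12={{q,t},{q,s,t}} A13={{s,t},{q,s,t}} A15={{r,u}} A23={{q,s},{q,s,t},{q,s,u}} A24={{p,q},{p,q,u}} A25={{q,u},{p,q,u},{q,s,u}} A34={{p,s}} A35={{s,u},{q,s,u}} A45={{p,u},{p,q,u}}
  A123={{q,s,t}} A235={{q,s,u}} A245={{p,q,u}}
C dims 5,9,3; δ0: rk 4, SNF 1^4; δ1: rk 3, SNF 1^3
degree 0: 5−4−0 = 1 → Ȟ^0 ≅ Z
degree 1: 9−3−4 = 2 → Ȟ^1 ≅ Z^2
degree 2: 3−0−3 = 0 → Ȟ^2 ≅ 0


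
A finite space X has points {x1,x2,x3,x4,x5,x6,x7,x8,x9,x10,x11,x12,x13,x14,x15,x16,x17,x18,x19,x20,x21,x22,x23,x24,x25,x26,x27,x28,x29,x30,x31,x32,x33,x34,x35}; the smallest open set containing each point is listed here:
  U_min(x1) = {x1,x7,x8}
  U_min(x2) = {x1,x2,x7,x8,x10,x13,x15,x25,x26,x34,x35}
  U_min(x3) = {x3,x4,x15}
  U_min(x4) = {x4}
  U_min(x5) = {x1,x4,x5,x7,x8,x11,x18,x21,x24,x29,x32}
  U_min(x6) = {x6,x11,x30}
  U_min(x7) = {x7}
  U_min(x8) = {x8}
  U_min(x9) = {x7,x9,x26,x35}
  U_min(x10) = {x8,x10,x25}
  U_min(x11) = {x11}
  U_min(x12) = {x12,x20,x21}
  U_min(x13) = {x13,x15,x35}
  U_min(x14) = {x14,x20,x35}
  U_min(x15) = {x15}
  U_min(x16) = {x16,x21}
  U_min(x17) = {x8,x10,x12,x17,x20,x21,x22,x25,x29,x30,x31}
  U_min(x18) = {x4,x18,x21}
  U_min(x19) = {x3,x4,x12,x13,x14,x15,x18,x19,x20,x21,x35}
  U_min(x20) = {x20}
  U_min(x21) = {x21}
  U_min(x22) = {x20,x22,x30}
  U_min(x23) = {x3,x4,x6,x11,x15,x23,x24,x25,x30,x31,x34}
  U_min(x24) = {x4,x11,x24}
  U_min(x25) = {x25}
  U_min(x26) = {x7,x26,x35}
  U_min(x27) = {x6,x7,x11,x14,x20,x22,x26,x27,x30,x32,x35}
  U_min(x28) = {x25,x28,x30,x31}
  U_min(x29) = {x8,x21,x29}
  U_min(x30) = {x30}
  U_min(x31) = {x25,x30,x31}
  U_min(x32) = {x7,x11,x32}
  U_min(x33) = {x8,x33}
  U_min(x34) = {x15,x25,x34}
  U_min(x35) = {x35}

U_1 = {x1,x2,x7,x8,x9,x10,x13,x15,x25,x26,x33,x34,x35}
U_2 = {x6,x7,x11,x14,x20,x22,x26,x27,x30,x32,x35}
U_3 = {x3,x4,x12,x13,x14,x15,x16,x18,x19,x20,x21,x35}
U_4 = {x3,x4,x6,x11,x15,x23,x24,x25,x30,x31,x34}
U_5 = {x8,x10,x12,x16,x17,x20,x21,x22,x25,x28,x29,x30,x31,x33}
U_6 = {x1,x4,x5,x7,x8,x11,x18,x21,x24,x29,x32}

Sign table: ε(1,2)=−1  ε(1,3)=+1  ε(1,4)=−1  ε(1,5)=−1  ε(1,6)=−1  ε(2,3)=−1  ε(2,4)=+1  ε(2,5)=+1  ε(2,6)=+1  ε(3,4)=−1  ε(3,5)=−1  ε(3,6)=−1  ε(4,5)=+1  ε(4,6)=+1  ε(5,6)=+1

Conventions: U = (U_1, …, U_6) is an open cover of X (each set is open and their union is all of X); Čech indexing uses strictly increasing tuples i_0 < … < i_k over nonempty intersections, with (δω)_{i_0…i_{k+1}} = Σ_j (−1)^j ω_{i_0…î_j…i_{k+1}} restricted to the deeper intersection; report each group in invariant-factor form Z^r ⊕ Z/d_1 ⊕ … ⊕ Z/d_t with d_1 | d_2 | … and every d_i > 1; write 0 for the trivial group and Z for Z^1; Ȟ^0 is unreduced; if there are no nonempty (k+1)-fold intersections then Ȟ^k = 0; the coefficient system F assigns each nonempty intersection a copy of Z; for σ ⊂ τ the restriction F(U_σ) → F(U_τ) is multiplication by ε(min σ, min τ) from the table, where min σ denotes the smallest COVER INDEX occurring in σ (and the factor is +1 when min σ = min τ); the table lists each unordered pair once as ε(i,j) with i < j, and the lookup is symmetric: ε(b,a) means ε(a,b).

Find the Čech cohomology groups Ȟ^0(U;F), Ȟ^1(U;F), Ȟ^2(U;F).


nonempty overlaps:
  U12={x7,x26,x35} U13={x13,x15,x35} U14={x15,x25,x34} U15={x8,x10,x25,x33} U16={x1,x7,x8} U23={x14,x20,x35} U24={x6,x11,x30} U25={x20,x22,x30} U26={x7,x11,x32} U34={x3,x4,x15} U35={x12,x16,x20,x21} U36={x4,x18,x21} U45={x25,x30,x31} U46={x4,x11,x24} U56={x8,x21,x29}
  U123={x35} U126={x7} U134={x15} U145={x25} U156={x8} U235={x20} U245={x30} U246={x11} U346={x4} U356={x21}
C dims 6,15,10; δ0: rk 5, SNF 1^5; δ1: rk 10, SNF 1^9·2
degree 0: 6−5−0 = 1 → Ȟ^0 ≅ Z
degree 1: 15−10−5 = 0 → Ȟ^1 ≅ 0
degree 2: 10−0−10 = 0 plus torsion [2] → Ȟ^2 ≅ Z/2

Ȟ^0(U;F) ≅ Z, Ȟ^1(U;F) ≅ 0 and Ȟ^2(U;F) ≅ Z/2


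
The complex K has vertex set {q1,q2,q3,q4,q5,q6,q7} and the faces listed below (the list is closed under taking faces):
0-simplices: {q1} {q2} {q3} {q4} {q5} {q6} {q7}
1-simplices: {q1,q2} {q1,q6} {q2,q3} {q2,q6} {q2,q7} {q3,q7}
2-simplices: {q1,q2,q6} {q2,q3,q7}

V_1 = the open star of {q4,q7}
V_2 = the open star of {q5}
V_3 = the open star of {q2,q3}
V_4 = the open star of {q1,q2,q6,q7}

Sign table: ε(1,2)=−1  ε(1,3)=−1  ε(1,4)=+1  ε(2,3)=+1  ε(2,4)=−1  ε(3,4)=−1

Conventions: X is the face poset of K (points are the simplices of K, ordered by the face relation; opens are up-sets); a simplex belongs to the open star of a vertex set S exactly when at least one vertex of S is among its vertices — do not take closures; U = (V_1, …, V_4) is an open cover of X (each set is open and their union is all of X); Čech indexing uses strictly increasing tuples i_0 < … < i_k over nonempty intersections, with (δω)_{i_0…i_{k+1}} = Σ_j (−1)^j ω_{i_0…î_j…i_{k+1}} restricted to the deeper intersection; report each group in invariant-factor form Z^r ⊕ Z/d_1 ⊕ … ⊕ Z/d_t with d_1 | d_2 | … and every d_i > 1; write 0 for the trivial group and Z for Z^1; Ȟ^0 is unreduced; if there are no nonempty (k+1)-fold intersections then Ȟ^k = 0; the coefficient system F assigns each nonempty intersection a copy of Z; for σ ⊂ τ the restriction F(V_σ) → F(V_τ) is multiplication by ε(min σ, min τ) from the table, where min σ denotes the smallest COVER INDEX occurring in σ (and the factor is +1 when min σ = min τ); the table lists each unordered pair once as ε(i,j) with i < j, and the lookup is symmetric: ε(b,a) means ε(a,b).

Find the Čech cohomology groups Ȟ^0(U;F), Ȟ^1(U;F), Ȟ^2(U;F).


Ȟ^0 ≅ Z^2; Ȟ^1 ≅ 0; Ȟ^2 ≅ 0

nonempty intersections:
  V1={{q4},{q7},{q2,q7},{q3,q7},{q2,q3,q7}} V2={{q5}} V3={{q2},{q3},{q1,q2},{q2,q3},{q2,q6},{q2,q7},{q3,q7},{q1,q2,q6},{q2,q3,q7}} V4={{q1},{q2},{q6},{q7},{q1,q2},{q1,q6},{q2,q3},{q2,q6},{q2,q7},{q3,q7},{q1,q2,q6},{q2,q3,q7}}
  V13={{q2,q7},{q3,q7},{q2,q3,q7}} V14={{q7},{q2,q7},{q3,q7},{q2,q3,q7}} V34={{q2},{q1,q2},{q2,q3},{q2,q6},{q2,q7},{q3,q7},{q1,q2,q6},{q2,q3,q7}}
  V134={{q2,q7},{q3,q7},{q2,q3,q7}}
C dims 4,3,1; δ0: rk 2, SNF 1^2; δ1: rk 1, SNF 1^1
Ȟ^0: (4−2)−0=2 ⇒ Z^2
Ȟ^1: (3−1)−2=0 ⇒ 0
Ȟ^2: (1−0)−1=0 ⇒ 0


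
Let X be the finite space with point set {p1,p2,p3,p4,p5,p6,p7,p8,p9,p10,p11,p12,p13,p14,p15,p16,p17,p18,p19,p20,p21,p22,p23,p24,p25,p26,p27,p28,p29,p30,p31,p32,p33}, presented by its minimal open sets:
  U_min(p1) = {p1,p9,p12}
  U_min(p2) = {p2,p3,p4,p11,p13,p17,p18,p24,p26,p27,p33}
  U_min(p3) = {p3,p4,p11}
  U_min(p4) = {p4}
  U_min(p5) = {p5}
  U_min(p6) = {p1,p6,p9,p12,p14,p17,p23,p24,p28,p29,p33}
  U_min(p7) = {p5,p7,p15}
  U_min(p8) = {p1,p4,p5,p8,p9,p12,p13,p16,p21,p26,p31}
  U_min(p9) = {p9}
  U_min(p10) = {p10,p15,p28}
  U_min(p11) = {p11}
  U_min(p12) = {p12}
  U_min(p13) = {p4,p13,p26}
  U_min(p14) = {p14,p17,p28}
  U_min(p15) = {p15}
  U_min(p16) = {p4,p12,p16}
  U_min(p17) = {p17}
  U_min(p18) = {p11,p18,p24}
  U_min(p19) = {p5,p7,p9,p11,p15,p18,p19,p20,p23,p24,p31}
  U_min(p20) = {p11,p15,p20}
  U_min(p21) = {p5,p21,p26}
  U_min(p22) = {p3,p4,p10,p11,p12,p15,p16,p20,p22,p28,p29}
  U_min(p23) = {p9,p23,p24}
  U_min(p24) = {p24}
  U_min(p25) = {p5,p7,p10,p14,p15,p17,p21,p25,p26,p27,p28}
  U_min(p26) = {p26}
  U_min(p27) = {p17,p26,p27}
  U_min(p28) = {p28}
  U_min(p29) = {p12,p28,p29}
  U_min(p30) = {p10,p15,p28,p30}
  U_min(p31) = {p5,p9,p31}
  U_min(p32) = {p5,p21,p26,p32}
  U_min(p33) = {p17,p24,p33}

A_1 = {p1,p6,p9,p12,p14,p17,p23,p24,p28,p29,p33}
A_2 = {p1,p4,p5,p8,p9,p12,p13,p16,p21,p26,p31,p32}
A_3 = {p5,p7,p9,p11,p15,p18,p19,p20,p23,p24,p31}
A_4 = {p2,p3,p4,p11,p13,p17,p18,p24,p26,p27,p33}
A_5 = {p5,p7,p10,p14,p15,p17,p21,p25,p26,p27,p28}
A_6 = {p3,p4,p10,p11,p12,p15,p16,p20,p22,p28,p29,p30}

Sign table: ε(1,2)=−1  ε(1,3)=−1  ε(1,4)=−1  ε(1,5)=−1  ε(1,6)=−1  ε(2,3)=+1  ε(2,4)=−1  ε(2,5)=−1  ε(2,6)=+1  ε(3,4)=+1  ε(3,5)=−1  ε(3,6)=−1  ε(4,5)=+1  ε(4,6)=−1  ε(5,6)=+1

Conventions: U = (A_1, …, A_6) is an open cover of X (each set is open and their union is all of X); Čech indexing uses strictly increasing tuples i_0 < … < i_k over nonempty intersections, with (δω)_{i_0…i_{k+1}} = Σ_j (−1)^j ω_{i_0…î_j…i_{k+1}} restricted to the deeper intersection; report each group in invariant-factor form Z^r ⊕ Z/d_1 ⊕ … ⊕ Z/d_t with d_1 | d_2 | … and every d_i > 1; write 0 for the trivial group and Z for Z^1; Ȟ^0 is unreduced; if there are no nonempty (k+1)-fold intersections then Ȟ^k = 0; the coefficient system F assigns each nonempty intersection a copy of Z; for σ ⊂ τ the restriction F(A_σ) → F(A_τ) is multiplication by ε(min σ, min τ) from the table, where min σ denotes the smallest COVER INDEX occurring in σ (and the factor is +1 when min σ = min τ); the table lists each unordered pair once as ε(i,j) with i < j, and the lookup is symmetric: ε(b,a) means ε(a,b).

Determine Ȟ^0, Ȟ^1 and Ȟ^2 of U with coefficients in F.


Ȟ^0 = 0; Ȟ^1 = Z/2; Ȟ^2 = Z

intersection data:
  A12={p1,p9,p12} A13={p9,p23,p24} A14={p17,p24,p33} A15={p14,p17,p28} A16={p12,p28,p29} A23={p5,p9,p31} A24={p4,p13,p26} A25={p5,p21,p26} A26={p4,p12,p16} A34={p11,p18,p24} A35={p5,p7,p15} A36={p11,p15,p20} A45={p17,p26,p27} A46={p3,p4,p11} A56={p10,p15,p28}
  A123={p9} A126={p12} A134={p24} A145={p17} A156={p28} A235={p5} A245={p26} A246={p4} A346={p11} A356={p15}
C dims 6,15,10; δ0: rk 6, SNF 1^5·2; δ1: rk 9, SNF 1^9
Ȟ^0 = (6 − 6) − 0 = 0, so Ȟ^0 ≅ 0
Ȟ^1 = (15 − 9) − 6 = 0 plus torsion [2], so Ȟ^1 ≅ Z/2
Ȟ^2 = (10 − 0) − 9 = 1, so Ȟ^2 ≅ Z
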